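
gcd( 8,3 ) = 1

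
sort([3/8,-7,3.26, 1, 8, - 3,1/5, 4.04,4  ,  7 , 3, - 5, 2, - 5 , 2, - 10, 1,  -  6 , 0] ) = [ - 10, - 7, - 6, - 5, - 5,-3 , 0 , 1/5,3/8,  1,1,2, 2, 3, 3.26, 4 , 4.04, 7, 8] 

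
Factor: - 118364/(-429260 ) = 5^( - 1 )*13^(  -  2) *233^1 = 233/845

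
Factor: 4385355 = 3^1*5^1*13^1*43^1*523^1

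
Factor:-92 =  - 2^2 * 23^1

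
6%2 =0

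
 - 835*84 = - 70140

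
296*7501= 2220296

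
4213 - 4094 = 119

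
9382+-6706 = 2676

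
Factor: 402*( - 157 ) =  - 63114 = - 2^1 *3^1*67^1  *  157^1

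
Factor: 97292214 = 2^1*3^2*5405123^1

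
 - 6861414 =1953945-8815359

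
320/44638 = 160/22319=0.01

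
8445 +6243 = 14688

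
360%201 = 159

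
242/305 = 242/305= 0.79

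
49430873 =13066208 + 36364665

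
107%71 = 36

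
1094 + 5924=7018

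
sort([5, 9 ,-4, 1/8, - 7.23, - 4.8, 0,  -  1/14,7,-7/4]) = [-7.23,- 4.8,  -  4,-7/4,-1/14,0, 1/8,5 , 7,9] 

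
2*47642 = 95284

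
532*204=108528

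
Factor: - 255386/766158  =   - 3^( - 1) = - 1/3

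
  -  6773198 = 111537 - 6884735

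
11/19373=11/19373  =  0.00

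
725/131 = 725/131   =  5.53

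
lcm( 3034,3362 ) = 124394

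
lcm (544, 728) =49504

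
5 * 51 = 255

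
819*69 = 56511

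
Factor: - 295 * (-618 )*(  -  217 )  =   - 2^1 *3^1*5^1*7^1  *  31^1 * 59^1*103^1=- 39561270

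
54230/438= 123+178/219  =  123.81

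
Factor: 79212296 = 2^3 * 47^1*210671^1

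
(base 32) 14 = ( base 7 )51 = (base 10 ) 36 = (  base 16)24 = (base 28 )18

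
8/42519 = 8/42519 =0.00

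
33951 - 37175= - 3224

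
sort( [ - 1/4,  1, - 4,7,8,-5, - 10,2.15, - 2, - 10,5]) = [ -10, - 10, - 5 , - 4, - 2, - 1/4 , 1,2.15, 5,7,8 ]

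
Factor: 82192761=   3^2*7^1*643^1*2029^1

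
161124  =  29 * 5556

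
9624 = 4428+5196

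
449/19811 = 449/19811 = 0.02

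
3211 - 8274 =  - 5063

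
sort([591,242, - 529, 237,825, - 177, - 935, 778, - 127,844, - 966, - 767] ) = [ - 966, - 935,-767, - 529, - 177, -127,237, 242,591, 778,825, 844 ]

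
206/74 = 2 + 29/37 = 2.78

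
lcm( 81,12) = 324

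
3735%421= 367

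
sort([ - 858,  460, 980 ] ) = [ - 858 , 460,980]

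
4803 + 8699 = 13502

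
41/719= 41/719 = 0.06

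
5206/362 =14 + 69/181 = 14.38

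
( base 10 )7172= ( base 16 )1C04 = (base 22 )ei0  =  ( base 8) 16004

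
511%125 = 11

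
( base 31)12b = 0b10000001010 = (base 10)1034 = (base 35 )TJ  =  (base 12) 722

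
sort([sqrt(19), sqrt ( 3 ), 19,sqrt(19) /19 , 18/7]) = [sqrt(19)/19 , sqrt(3 ),18/7,sqrt( 19), 19] 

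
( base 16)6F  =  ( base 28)3r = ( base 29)3o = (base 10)111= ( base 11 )a1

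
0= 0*4144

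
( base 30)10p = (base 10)925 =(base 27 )177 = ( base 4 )32131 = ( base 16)39D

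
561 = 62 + 499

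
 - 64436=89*( -724)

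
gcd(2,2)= 2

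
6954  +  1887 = 8841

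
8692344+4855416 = 13547760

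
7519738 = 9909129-2389391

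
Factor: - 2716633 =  - 29^1*113^1*829^1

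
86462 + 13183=99645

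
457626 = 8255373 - 7797747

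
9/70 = 9/70 = 0.13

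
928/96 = 9+2/3= 9.67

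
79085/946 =79085/946 = 83.60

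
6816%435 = 291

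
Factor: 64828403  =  37^1* 1752119^1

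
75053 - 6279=68774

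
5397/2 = 2698 + 1/2 = 2698.50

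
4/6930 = 2/3465 = 0.00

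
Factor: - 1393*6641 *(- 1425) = 13182551025 = 3^1*5^2*7^1*19^1*29^1*199^1*229^1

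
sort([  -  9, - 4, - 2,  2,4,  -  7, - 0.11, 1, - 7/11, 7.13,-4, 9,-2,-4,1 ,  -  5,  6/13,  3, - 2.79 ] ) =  [ - 9,-7,-5, - 4, - 4,-4,-2.79  , - 2, - 2, - 7/11,  -  0.11,6/13, 1 , 1, 2, 3, 4,7.13, 9]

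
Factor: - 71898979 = - 71898979^1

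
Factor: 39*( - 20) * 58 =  - 2^3*3^1*5^1*13^1*29^1 = - 45240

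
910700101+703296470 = 1613996571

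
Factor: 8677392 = 2^4 * 3^1*180779^1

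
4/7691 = 4/7691 = 0.00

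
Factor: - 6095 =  - 5^1* 23^1 * 53^1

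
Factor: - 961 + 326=-635= -  5^1*127^1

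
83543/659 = 126 + 509/659 =126.77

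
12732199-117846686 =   -  105114487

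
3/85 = 3/85= 0.04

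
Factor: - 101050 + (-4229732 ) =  - 2^1*3^2*240599^1 = - 4330782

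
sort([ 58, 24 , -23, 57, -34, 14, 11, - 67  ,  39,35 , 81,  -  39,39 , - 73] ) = [ - 73, - 67, - 39, - 34, - 23, 11,14, 24, 35,39,39, 57,58,  81 ] 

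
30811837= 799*38563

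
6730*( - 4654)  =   -31321420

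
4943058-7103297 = -2160239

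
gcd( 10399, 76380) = 1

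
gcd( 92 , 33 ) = 1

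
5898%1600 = 1098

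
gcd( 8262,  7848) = 18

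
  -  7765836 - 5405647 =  - 13171483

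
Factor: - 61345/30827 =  - 5^1*29^( - 1) *1063^ ( - 1)*12269^1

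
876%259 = 99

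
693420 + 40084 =733504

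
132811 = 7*18973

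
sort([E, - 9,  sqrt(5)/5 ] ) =[ - 9, sqrt( 5)/5, E ] 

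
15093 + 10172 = 25265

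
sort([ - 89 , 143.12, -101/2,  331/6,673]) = [ - 89, - 101/2, 331/6,143.12, 673] 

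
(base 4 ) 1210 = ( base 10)100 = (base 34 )2W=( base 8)144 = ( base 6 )244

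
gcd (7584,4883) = 1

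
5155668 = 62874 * 82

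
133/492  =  133/492 = 0.27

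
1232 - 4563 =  - 3331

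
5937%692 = 401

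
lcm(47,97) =4559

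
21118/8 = 10559/4= 2639.75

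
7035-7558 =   -  523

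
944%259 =167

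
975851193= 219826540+756024653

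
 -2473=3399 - 5872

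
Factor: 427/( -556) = -2^( - 2 ) *7^1*61^1*139^(-1)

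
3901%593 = 343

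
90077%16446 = 7847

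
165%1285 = 165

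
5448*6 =32688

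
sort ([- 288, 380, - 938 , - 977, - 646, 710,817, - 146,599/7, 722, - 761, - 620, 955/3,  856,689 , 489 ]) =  [ - 977, - 938, - 761,- 646, - 620, - 288, -146, 599/7,  955/3,380, 489, 689, 710, 722, 817, 856]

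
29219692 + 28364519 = 57584211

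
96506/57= 96506/57 = 1693.09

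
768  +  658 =1426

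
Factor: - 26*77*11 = -2^1*7^1*11^2*13^1 = -22022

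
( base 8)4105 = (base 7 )6113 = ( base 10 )2117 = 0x845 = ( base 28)2JH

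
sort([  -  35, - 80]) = [ - 80, - 35]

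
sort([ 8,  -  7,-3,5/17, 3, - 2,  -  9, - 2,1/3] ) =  [ - 9, - 7, - 3 , - 2 , - 2,5/17, 1/3,3,8]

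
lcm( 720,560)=5040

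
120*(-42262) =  - 5071440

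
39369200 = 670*58760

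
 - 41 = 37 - 78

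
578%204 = 170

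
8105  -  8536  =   -431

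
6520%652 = 0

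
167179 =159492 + 7687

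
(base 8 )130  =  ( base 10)88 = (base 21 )44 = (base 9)107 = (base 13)6A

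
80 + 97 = 177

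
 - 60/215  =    -  1+31/43 = - 0.28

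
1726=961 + 765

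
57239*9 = 515151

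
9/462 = 3/154 = 0.02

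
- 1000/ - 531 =1 + 469/531 =1.88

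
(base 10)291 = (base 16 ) 123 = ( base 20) EB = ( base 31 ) 9c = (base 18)G3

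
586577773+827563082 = 1414140855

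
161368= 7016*23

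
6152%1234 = 1216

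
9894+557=10451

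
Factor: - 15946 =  - 2^1 * 7^1 * 17^1*67^1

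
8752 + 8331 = 17083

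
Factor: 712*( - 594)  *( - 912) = 2^8*3^4*11^1*19^1 *89^1 = 385710336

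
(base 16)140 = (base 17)11E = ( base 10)320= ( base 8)500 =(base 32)A0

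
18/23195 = 18/23195 = 0.00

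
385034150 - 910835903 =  - 525801753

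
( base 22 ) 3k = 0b1010110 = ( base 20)46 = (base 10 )86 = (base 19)4A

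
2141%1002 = 137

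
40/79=40/79 = 0.51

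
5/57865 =1/11573  =  0.00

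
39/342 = 13/114=0.11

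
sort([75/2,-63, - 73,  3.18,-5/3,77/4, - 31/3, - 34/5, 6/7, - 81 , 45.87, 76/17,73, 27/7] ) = [-81, - 73,-63, - 31/3, - 34/5,  -  5/3, 6/7, 3.18,  27/7, 76/17,77/4, 75/2,45.87, 73 ] 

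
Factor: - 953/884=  - 2^ ( - 2)*13^( - 1)*17^(  -  1 )*953^1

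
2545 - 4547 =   -  2002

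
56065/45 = 11213/9 = 1245.89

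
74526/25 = 2981 + 1/25 = 2981.04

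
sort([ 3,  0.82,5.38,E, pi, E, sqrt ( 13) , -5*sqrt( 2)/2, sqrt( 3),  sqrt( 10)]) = [  -  5*sqrt(2)/2,0.82, sqrt(3), E, E, 3, pi, sqrt(10 ), sqrt( 13 ),5.38] 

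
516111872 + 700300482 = 1216412354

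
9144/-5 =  - 9144/5 =-1828.80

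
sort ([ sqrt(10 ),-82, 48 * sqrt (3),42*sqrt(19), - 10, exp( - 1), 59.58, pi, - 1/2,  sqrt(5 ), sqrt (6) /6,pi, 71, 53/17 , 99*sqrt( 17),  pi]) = [ - 82,-10 ,-1/2,exp( - 1 ), sqrt( 6 )/6, sqrt(5), 53/17, pi, pi,pi, sqrt(10 ),59.58,71,48*sqrt(  3 ),  42*sqrt(19 ),99*sqrt(17 )]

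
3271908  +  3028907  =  6300815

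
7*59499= 416493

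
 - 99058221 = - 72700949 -26357272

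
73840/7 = 10548 + 4/7= 10548.57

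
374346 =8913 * 42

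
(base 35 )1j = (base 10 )54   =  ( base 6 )130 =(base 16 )36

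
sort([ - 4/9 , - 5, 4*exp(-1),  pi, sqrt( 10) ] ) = [  -  5, - 4/9, 4*exp( - 1) , pi, sqrt(10)]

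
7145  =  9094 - 1949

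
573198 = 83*6906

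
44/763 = 44/763 = 0.06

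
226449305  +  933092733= 1159542038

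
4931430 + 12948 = 4944378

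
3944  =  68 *58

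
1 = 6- 5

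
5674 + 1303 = 6977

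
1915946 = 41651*46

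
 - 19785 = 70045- 89830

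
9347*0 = 0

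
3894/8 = 486+3/4=486.75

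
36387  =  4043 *9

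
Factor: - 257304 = -2^3*3^1 * 71^1*151^1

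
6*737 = 4422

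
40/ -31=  - 40/31 = -1.29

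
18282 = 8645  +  9637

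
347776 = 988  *352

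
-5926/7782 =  - 2963/3891 = -0.76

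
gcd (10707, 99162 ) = 3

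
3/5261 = 3/5261 = 0.00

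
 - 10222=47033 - 57255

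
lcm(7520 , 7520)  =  7520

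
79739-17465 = 62274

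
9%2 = 1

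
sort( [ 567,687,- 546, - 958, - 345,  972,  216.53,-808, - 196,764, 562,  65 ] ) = [ - 958, - 808, - 546,-345,  -  196,  65,  216.53, 562,567,687,  764,  972] 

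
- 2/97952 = -1+48975/48976 = - 0.00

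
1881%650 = 581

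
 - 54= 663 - 717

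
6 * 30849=185094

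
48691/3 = 16230 + 1/3 = 16230.33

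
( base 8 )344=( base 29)7P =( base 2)11100100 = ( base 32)74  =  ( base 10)228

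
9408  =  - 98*( - 96) 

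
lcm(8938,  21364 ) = 875924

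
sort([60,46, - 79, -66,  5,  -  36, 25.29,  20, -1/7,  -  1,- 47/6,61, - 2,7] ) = [ - 79, - 66, - 36, - 47/6, - 2, - 1, - 1/7, 5, 7, 20, 25.29,46,60, 61]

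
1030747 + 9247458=10278205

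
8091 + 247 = 8338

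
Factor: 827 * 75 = 3^1 * 5^2*827^1 =62025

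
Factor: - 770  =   - 2^1*5^1 *7^1* 11^1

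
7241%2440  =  2361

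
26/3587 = 26/3587 = 0.01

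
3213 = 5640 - 2427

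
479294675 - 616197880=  - 136903205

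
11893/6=11893/6 = 1982.17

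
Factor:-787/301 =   -  7^( - 1 ) * 43^( - 1)*787^1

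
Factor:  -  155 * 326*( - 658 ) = 33248740 = 2^2*5^1*7^1*31^1 * 47^1*163^1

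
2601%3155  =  2601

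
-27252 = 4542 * ( - 6)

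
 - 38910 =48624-87534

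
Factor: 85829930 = 2^1*5^1*467^1 * 18379^1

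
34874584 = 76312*457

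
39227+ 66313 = 105540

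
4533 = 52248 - 47715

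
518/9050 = 259/4525 = 0.06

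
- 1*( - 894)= 894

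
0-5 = -5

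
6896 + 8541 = 15437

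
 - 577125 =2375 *( - 243 ) 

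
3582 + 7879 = 11461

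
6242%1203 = 227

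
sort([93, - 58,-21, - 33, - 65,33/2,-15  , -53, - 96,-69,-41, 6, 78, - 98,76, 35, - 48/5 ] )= [ - 98, - 96,-69 , - 65,-58, - 53, - 41, - 33, - 21,  -  15,-48/5 , 6,33/2,35, 76,78,93] 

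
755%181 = 31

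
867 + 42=909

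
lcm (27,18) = 54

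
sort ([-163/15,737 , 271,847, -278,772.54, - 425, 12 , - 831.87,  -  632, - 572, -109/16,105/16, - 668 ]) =[ - 831.87, - 668, -632, - 572, - 425,-278, - 163/15, - 109/16, 105/16, 12,271,737,772.54,847 ]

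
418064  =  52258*8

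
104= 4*26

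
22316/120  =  185 + 29/30 = 185.97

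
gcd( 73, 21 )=1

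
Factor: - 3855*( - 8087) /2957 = 31175385/2957 = 3^1*5^1*257^1*2957^ ( - 1)*8087^1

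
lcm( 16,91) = 1456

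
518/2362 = 259/1181 = 0.22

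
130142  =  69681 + 60461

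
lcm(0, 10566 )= 0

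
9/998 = 9/998= 0.01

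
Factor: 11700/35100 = 3^( - 1) =1/3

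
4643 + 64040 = 68683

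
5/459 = 5/459 = 0.01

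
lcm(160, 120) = 480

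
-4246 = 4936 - 9182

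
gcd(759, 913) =11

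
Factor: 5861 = 5861^1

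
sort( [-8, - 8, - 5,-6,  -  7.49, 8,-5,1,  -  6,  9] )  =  [-8,-8,-7.49,-6,-6 , - 5, - 5,1, 8,9]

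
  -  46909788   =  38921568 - 85831356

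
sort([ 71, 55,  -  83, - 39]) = [ - 83, - 39,  55,71]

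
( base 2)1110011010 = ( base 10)922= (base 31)TN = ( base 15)417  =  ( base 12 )64A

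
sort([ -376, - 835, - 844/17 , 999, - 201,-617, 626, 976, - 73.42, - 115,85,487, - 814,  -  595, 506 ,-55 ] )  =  [-835, - 814, - 617, - 595 , - 376,- 201, - 115, - 73.42, - 55,- 844/17,85, 487,506,626, 976, 999]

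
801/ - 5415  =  - 1+1538/1805 = - 0.15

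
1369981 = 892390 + 477591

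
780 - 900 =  - 120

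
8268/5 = 1653 + 3/5=1653.60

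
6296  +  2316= 8612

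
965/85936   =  965/85936 = 0.01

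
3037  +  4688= 7725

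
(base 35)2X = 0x67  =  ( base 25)43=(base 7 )205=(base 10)103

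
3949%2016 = 1933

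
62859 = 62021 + 838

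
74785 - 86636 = -11851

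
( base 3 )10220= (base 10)105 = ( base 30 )3f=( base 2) 1101001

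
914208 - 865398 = 48810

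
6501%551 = 440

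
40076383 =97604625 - 57528242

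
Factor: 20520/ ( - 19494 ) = - 2^2*5^1*19^ ( - 1 )  =  -  20/19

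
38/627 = 2/33 = 0.06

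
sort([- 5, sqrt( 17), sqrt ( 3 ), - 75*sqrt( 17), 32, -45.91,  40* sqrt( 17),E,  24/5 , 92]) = [  -  75*sqrt( 17 ),-45.91,-5,sqrt( 3 ),E, sqrt( 17 ),24/5, 32, 92, 40*sqrt( 17)]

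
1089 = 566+523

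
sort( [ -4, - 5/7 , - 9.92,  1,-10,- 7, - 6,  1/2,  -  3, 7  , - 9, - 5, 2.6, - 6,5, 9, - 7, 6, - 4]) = [ - 10,-9.92, - 9,-7, - 7 , - 6, -6, - 5, - 4, - 4, - 3 ,-5/7,1/2, 1,2.6 , 5,6,  7, 9]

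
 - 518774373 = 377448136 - 896222509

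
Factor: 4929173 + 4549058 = 7^1 * 17^1* 23^1*3463^1 = 9478231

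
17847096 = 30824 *579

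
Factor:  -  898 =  - 2^1*449^1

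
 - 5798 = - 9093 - -3295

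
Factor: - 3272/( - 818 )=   4 = 2^2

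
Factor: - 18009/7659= - 87/37=-3^1*29^1*  37^( - 1)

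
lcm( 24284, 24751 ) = 1287052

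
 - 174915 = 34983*( - 5)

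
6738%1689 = 1671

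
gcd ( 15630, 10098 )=6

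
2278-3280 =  - 1002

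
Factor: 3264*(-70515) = - 230160960  =  - 2^6*3^3 * 5^1*17^1 * 1567^1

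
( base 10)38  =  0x26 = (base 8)46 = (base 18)22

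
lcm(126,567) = 1134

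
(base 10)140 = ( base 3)12012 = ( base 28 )50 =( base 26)5A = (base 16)8c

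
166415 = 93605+72810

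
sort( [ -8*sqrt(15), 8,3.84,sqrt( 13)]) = [ - 8*sqrt(15),sqrt(13),3.84, 8 ]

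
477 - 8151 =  - 7674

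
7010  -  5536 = 1474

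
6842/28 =3421/14 = 244.36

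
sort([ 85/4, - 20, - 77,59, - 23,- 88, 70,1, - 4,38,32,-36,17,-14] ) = [-88, - 77, - 36,  -  23, - 20,- 14,-4,  1,17 , 85/4, 32,38, 59, 70]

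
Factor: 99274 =2^1 * 7^2*1013^1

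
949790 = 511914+437876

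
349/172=349/172= 2.03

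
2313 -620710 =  - 618397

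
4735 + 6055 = 10790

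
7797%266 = 83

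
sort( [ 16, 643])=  [16 , 643]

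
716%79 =5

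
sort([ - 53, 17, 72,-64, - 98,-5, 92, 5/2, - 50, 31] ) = [ - 98 , - 64 , - 53,-50, - 5,5/2, 17,31,72,92 ]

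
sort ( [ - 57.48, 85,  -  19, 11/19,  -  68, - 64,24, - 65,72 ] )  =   [ - 68,-65, - 64, - 57.48, - 19,11/19,  24,72, 85]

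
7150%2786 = 1578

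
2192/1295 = 2192/1295 = 1.69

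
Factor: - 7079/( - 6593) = 19^( -1 ) * 347^( - 1)*7079^1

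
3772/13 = 290 + 2/13 = 290.15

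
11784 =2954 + 8830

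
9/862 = 9/862 = 0.01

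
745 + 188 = 933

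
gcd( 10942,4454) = 2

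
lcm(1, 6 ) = 6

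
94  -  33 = 61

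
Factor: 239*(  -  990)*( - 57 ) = 2^1*3^3*5^1*11^1 * 19^1*239^1 =13486770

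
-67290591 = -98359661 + 31069070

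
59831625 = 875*68379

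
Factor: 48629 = 7^1*6947^1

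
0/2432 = 0=0.00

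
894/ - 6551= - 894/6551  =  - 0.14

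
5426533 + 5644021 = 11070554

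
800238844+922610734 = 1722849578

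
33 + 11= 44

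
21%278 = 21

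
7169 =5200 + 1969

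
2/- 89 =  - 1  +  87/89=- 0.02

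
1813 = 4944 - 3131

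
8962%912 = 754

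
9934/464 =21 + 95/232 =21.41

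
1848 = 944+904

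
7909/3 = 7909/3=2636.33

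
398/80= 4 + 39/40 = 4.97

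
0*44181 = 0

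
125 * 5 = 625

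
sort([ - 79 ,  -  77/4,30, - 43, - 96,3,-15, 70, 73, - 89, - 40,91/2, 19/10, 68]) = [ - 96,-89,- 79 ,-43, - 40,  -  77/4 , -15, 19/10,3,30, 91/2,68, 70,73] 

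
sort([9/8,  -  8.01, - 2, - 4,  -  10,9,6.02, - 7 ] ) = [ - 10,-8.01,-7,  -  4, - 2,9/8,6.02, 9 ]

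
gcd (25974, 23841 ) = 27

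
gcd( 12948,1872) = 156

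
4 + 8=12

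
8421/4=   8421/4 = 2105.25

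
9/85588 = 9/85588=   0.00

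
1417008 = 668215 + 748793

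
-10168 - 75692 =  - 85860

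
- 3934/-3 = 3934/3 = 1311.33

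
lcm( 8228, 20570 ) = 41140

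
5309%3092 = 2217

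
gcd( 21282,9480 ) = 6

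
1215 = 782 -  - 433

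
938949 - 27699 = 911250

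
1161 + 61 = 1222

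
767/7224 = 767/7224 = 0.11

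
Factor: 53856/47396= 792/697 = 2^3*3^2*11^1*17^(  -  1 )*41^( - 1 ) 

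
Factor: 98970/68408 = 49485/34204 = 2^(-2)*3^1*5^1*17^( - 1)*503^(  -  1 )*3299^1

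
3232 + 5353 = 8585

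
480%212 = 56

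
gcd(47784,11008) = 8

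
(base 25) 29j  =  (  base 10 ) 1494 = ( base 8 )2726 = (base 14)78a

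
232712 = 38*6124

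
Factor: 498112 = 2^6*43^1*181^1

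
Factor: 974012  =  2^2 * 13^1*18731^1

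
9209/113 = 81+56/113 = 81.50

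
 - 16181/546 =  - 30 + 199/546 =-29.64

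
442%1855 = 442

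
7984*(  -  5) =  - 39920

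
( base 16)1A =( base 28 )Q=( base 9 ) 28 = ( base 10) 26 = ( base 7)35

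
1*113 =113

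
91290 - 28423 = 62867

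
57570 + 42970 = 100540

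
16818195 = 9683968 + 7134227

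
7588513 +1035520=8624033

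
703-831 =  - 128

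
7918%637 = 274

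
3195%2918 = 277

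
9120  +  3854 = 12974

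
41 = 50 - 9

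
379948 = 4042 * 94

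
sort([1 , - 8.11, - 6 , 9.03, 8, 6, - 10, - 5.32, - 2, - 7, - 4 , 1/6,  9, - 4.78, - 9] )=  [ - 10,-9,-8.11, - 7, - 6, - 5.32, - 4.78, - 4, - 2,1/6,  1,6,8,9,9.03 ]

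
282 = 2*141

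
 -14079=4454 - 18533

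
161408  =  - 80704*( - 2 ) 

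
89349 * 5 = 446745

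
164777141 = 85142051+79635090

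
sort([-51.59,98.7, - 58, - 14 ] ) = [-58, - 51.59, - 14, 98.7 ] 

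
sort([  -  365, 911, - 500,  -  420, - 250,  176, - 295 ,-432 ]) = [ - 500 , - 432, - 420, - 365,-295  , - 250,176,911 ] 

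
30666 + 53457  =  84123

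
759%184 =23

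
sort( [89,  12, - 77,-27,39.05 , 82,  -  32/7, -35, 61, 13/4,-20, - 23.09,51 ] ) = [ - 77, - 35, - 27, - 23.09, - 20, - 32/7,13/4, 12, 39.05, 51,61,82,89 ]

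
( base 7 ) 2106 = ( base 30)OL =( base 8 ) 1345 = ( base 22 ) 1bf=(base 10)741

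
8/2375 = 8/2375 =0.00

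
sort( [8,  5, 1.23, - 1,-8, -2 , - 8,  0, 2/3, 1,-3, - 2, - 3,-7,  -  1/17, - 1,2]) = [ - 8,  -  8, - 7, - 3, - 3 , - 2,  -  2, - 1,  -  1, - 1/17, 0,2/3, 1,  1.23,2 , 5, 8 ]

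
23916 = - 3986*( - 6) 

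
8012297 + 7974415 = 15986712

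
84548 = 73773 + 10775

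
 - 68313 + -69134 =-137447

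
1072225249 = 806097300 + 266127949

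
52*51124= 2658448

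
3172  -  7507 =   -  4335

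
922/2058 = 461/1029 = 0.45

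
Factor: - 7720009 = - 11^1*701819^1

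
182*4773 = 868686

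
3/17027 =3/17027 =0.00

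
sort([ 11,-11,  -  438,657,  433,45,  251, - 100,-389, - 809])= [ - 809, - 438, - 389,  -  100, - 11,11,45, 251,433,657] 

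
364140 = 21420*17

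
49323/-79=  - 625+52/79 =-  624.34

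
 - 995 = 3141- 4136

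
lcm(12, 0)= 0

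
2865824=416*6889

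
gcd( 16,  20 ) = 4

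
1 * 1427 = 1427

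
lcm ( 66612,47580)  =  333060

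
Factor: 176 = 2^4 * 11^1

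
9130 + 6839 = 15969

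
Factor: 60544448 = 2^6*73^1*12959^1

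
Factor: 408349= 29^1 *14081^1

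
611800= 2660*230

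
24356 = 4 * 6089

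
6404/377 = 16  +  372/377 =16.99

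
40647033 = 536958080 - 496311047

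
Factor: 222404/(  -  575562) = -2^1*3^(- 1)*7^1*13^1*157^( -1) = - 182/471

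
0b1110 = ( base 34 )e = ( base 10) 14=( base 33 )E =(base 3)112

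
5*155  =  775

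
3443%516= 347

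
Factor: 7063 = 7^1 *1009^1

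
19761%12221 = 7540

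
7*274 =1918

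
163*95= 15485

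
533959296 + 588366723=1122326019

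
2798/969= 2 +860/969 = 2.89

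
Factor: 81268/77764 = 11^1 * 1847^1*19441^( - 1 ) = 20317/19441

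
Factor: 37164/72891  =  12388/24297 = 2^2  *  3^(-1)*7^ ( - 1 )*13^(-1 )*19^1*89^( - 1)*163^1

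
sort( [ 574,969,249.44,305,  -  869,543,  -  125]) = [  -  869, - 125, 249.44,305,543,574,  969]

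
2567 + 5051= 7618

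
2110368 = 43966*48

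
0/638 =0 = 0.00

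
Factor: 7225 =5^2* 17^2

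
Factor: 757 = 757^1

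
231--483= 714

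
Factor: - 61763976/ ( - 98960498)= 2^2*3^2*7^ (-2 )*13^( - 1 )*173^( - 1 )*227^1 *449^( - 1 ) * 3779^1 = 30881988/49480249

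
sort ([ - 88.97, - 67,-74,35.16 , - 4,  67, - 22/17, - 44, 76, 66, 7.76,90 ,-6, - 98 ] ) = [ - 98,  -  88.97, - 74, - 67,- 44, - 6, - 4, - 22/17, 7.76, 35.16,66,67,76,90]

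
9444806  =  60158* 157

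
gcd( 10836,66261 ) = 3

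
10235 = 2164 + 8071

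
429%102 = 21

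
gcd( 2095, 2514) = 419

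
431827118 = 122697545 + 309129573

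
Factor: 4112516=2^2 * 1028129^1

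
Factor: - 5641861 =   -  5641861^1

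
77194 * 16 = 1235104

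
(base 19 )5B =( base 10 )106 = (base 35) 31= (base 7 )211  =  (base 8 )152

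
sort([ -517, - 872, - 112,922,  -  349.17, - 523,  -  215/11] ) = [ - 872, - 523,-517,-349.17, - 112,-215/11, 922] 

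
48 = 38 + 10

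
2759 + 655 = 3414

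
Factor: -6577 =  - 6577^1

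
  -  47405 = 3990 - 51395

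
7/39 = 7/39 = 0.18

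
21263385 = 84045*253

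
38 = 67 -29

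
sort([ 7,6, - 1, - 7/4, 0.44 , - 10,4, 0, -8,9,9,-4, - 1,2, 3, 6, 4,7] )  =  [  -  10,-8 , - 4,-7/4, - 1, - 1,0, 0.44,2, 3, 4,4, 6,6,7,7,9, 9 ]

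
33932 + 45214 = 79146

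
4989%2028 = 933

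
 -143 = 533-676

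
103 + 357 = 460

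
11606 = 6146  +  5460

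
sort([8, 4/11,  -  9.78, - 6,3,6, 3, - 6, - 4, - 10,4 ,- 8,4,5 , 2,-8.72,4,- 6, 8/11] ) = [  -  10, - 9.78,-8.72 , - 8, - 6,  -  6, - 6, - 4,4/11,8/11,2,3,3,4,4,4, 5, 6, 8]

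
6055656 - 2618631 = 3437025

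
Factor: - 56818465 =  - 5^1*11^1* 1033063^1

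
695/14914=695/14914 = 0.05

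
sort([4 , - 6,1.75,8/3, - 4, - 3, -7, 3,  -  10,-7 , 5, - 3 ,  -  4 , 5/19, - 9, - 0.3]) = [  -  10, - 9 , - 7,  -  7,- 6,- 4,-4 , - 3,- 3,-0.3,5/19, 1.75 , 8/3, 3,4,5 ]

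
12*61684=740208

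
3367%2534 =833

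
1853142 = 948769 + 904373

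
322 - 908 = -586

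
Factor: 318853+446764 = 383^1*1999^1 = 765617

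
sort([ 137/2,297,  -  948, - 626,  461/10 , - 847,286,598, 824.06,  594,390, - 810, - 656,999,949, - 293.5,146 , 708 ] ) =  [ - 948, - 847,  -  810 , - 656, - 626, - 293.5,461/10 , 137/2, 146,286,297,390, 594,598,708,824.06, 949,999] 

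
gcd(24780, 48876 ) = 12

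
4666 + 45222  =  49888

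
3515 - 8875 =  - 5360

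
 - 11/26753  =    -  11/26753 = - 0.00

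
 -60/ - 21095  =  12/4219 = 0.00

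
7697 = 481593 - 473896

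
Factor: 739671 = 3^1*246557^1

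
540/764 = 135/191 = 0.71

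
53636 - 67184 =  - 13548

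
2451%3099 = 2451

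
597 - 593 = 4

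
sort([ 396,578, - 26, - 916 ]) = [ - 916,-26, 396,578]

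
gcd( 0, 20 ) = 20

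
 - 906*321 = - 290826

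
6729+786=7515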